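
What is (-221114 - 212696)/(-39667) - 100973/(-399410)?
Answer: 177273348091/15843396470 ≈ 11.189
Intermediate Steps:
(-221114 - 212696)/(-39667) - 100973/(-399410) = -433810*(-1/39667) - 100973*(-1/399410) = 433810/39667 + 100973/399410 = 177273348091/15843396470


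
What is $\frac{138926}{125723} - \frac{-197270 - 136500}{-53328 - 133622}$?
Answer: $- \frac{1599035001}{2350391485} \approx -0.68033$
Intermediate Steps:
$\frac{138926}{125723} - \frac{-197270 - 136500}{-53328 - 133622} = 138926 \cdot \frac{1}{125723} - - \frac{333770}{-186950} = \frac{138926}{125723} - \left(-333770\right) \left(- \frac{1}{186950}\right) = \frac{138926}{125723} - \frac{33377}{18695} = - \frac{1599035001}{2350391485}$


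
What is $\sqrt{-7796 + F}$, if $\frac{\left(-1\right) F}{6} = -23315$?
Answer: $\sqrt{132094} \approx 363.45$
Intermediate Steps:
$F = 139890$ ($F = \left(-6\right) \left(-23315\right) = 139890$)
$\sqrt{-7796 + F} = \sqrt{-7796 + 139890} = \sqrt{132094}$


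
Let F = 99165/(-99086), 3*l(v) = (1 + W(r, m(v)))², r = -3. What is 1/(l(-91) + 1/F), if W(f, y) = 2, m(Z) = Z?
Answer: 99165/198409 ≈ 0.49980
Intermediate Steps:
l(v) = 3 (l(v) = (1 + 2)²/3 = (⅓)*3² = (⅓)*9 = 3)
F = -99165/99086 (F = 99165*(-1/99086) = -99165/99086 ≈ -1.0008)
1/(l(-91) + 1/F) = 1/(3 + 1/(-99165/99086)) = 1/(3 - 99086/99165) = 1/(198409/99165) = 99165/198409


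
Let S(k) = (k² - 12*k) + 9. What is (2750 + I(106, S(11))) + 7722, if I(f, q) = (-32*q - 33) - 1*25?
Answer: 10478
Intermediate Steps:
S(k) = 9 + k² - 12*k
I(f, q) = -58 - 32*q (I(f, q) = (-33 - 32*q) - 25 = -58 - 32*q)
(2750 + I(106, S(11))) + 7722 = (2750 + (-58 - 32*(9 + 11² - 12*11))) + 7722 = (2750 + (-58 - 32*(9 + 121 - 132))) + 7722 = (2750 + (-58 - 32*(-2))) + 7722 = (2750 + (-58 + 64)) + 7722 = (2750 + 6) + 7722 = 2756 + 7722 = 10478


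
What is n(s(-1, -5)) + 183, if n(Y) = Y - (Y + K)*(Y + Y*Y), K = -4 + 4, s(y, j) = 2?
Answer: 173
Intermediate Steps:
K = 0
n(Y) = Y - Y*(Y + Y²) (n(Y) = Y - (Y + 0)*(Y + Y*Y) = Y - Y*(Y + Y²))
n(s(-1, -5)) + 183 = 2*(1 - 1*2 - 1*2²) + 183 = 2*(1 - 2 - 1*4) + 183 = 2*(1 - 2 - 4) + 183 = 2*(-5) + 183 = -10 + 183 = 173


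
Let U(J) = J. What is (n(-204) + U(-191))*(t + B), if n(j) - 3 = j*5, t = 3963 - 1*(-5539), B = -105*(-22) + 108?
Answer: -14399360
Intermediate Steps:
B = 2418 (B = 2310 + 108 = 2418)
t = 9502 (t = 3963 + 5539 = 9502)
n(j) = 3 + 5*j (n(j) = 3 + j*5 = 3 + 5*j)
(n(-204) + U(-191))*(t + B) = ((3 + 5*(-204)) - 191)*(9502 + 2418) = ((3 - 1020) - 191)*11920 = (-1017 - 191)*11920 = -1208*11920 = -14399360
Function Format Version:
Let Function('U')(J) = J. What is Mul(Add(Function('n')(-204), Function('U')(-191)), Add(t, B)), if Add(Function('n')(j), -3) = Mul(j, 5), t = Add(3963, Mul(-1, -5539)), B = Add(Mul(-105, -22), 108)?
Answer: -14399360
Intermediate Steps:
B = 2418 (B = Add(2310, 108) = 2418)
t = 9502 (t = Add(3963, 5539) = 9502)
Function('n')(j) = Add(3, Mul(5, j)) (Function('n')(j) = Add(3, Mul(j, 5)) = Add(3, Mul(5, j)))
Mul(Add(Function('n')(-204), Function('U')(-191)), Add(t, B)) = Mul(Add(Add(3, Mul(5, -204)), -191), Add(9502, 2418)) = Mul(Add(Add(3, -1020), -191), 11920) = Mul(Add(-1017, -191), 11920) = Mul(-1208, 11920) = -14399360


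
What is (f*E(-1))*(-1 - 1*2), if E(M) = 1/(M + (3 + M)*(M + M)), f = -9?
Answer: -27/5 ≈ -5.4000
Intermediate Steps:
E(M) = 1/(M + 2*M*(3 + M)) (E(M) = 1/(M + (3 + M)*(2*M)) = 1/(M + 2*M*(3 + M)))
(f*E(-1))*(-1 - 1*2) = (-9/((-1)*(7 + 2*(-1))))*(-1 - 1*2) = (-(-9)/(7 - 2))*(-1 - 2) = -(-9)/5*(-3) = -9*(-⅕)*(-3) = (9/5)*(-3) = -27/5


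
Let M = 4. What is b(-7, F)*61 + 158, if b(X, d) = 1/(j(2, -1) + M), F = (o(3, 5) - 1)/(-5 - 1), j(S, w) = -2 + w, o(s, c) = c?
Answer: 219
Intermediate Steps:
F = -⅔ (F = (5 - 1)/(-5 - 1) = 4/(-6) = 4*(-⅙) = -⅔ ≈ -0.66667)
b(X, d) = 1 (b(X, d) = 1/((-2 - 1) + 4) = 1/(-3 + 4) = 1/1 = 1)
b(-7, F)*61 + 158 = 1*61 + 158 = 61 + 158 = 219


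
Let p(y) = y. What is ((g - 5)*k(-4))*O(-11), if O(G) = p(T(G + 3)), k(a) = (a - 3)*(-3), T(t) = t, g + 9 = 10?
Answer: 672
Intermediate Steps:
g = 1 (g = -9 + 10 = 1)
k(a) = 9 - 3*a (k(a) = (-3 + a)*(-3) = 9 - 3*a)
O(G) = 3 + G (O(G) = G + 3 = 3 + G)
((g - 5)*k(-4))*O(-11) = ((1 - 5)*(9 - 3*(-4)))*(3 - 11) = -4*(9 + 12)*(-8) = -4*21*(-8) = -84*(-8) = 672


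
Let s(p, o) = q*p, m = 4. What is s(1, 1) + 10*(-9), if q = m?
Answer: -86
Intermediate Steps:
q = 4
s(p, o) = 4*p
s(1, 1) + 10*(-9) = 4*1 + 10*(-9) = 4 - 90 = -86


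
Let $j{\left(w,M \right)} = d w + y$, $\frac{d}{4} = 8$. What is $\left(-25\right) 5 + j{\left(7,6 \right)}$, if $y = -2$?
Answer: $97$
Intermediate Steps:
$d = 32$ ($d = 4 \cdot 8 = 32$)
$j{\left(w,M \right)} = -2 + 32 w$ ($j{\left(w,M \right)} = 32 w - 2 = -2 + 32 w$)
$\left(-25\right) 5 + j{\left(7,6 \right)} = \left(-25\right) 5 + \left(-2 + 32 \cdot 7\right) = -125 + \left(-2 + 224\right) = -125 + 222 = 97$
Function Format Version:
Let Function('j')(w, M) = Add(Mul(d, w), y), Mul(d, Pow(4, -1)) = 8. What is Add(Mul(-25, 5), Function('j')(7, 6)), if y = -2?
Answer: 97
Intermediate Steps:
d = 32 (d = Mul(4, 8) = 32)
Function('j')(w, M) = Add(-2, Mul(32, w)) (Function('j')(w, M) = Add(Mul(32, w), -2) = Add(-2, Mul(32, w)))
Add(Mul(-25, 5), Function('j')(7, 6)) = Add(Mul(-25, 5), Add(-2, Mul(32, 7))) = Add(-125, Add(-2, 224)) = Add(-125, 222) = 97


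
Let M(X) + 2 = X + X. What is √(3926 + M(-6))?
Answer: 2*√978 ≈ 62.546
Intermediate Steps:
M(X) = -2 + 2*X (M(X) = -2 + (X + X) = -2 + 2*X)
√(3926 + M(-6)) = √(3926 + (-2 + 2*(-6))) = √(3926 + (-2 - 12)) = √(3926 - 14) = √3912 = 2*√978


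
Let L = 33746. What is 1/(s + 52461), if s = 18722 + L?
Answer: 1/104929 ≈ 9.5303e-6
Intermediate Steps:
s = 52468 (s = 18722 + 33746 = 52468)
1/(s + 52461) = 1/(52468 + 52461) = 1/104929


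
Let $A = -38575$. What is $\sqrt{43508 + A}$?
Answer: $\sqrt{4933} \approx 70.235$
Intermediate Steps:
$\sqrt{43508 + A} = \sqrt{43508 - 38575} = \sqrt{4933}$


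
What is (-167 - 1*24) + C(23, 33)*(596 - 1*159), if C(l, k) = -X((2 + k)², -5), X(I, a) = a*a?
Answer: -11116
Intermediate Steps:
X(I, a) = a²
C(l, k) = -25 (C(l, k) = -1*(-5)² = -1*25 = -25)
(-167 - 1*24) + C(23, 33)*(596 - 1*159) = (-167 - 1*24) - 25*(596 - 1*159) = (-167 - 24) - 25*(596 - 159) = -191 - 25*437 = -191 - 10925 = -11116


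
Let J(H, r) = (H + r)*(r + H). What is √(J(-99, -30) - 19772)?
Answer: I*√3131 ≈ 55.955*I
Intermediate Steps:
J(H, r) = (H + r)² (J(H, r) = (H + r)*(H + r) = (H + r)²)
√(J(-99, -30) - 19772) = √((-99 - 30)² - 19772) = √((-129)² - 19772) = √(16641 - 19772) = √(-3131) = I*√3131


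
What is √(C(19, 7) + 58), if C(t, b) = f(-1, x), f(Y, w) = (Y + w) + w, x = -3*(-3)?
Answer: 5*√3 ≈ 8.6602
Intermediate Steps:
x = 9
f(Y, w) = Y + 2*w
C(t, b) = 17 (C(t, b) = -1 + 2*9 = -1 + 18 = 17)
√(C(19, 7) + 58) = √(17 + 58) = √75 = 5*√3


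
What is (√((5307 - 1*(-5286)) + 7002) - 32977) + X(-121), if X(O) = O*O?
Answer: -18336 + 3*√1955 ≈ -18203.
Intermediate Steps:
X(O) = O²
(√((5307 - 1*(-5286)) + 7002) - 32977) + X(-121) = (√((5307 - 1*(-5286)) + 7002) - 32977) + (-121)² = (√((5307 + 5286) + 7002) - 32977) + 14641 = (√(10593 + 7002) - 32977) + 14641 = (√17595 - 32977) + 14641 = (3*√1955 - 32977) + 14641 = (-32977 + 3*√1955) + 14641 = -18336 + 3*√1955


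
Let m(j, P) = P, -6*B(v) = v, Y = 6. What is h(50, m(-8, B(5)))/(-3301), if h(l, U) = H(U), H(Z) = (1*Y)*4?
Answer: -24/3301 ≈ -0.0072705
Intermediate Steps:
B(v) = -v/6
H(Z) = 24 (H(Z) = (1*6)*4 = 6*4 = 24)
h(l, U) = 24
h(50, m(-8, B(5)))/(-3301) = 24/(-3301) = 24*(-1/3301) = -24/3301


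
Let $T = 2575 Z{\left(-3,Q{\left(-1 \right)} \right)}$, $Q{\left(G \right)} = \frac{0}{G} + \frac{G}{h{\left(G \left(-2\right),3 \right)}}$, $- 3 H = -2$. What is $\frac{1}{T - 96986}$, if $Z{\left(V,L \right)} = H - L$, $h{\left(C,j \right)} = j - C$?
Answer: $- \frac{3}{278083} \approx -1.0788 \cdot 10^{-5}$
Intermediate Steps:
$H = \frac{2}{3}$ ($H = \left(- \frac{1}{3}\right) \left(-2\right) = \frac{2}{3} \approx 0.66667$)
$Q{\left(G \right)} = \frac{G}{3 + 2 G}$ ($Q{\left(G \right)} = \frac{0}{G} + \frac{G}{3 - G \left(-2\right)} = 0 + \frac{G}{3 - - 2 G} = 0 + \frac{G}{3 + 2 G} = \frac{G}{3 + 2 G}$)
$Z{\left(V,L \right)} = \frac{2}{3} - L$
$T = \frac{12875}{3}$ ($T = 2575 \left(\frac{2}{3} - - \frac{1}{3 + 2 \left(-1\right)}\right) = 2575 \left(\frac{2}{3} - - \frac{1}{3 - 2}\right) = 2575 \left(\frac{2}{3} - - 1^{-1}\right) = 2575 \left(\frac{2}{3} - \left(-1\right) 1\right) = 2575 \left(\frac{2}{3} - -1\right) = 2575 \left(\frac{2}{3} + 1\right) = 2575 \cdot \frac{5}{3} = \frac{12875}{3} \approx 4291.7$)
$\frac{1}{T - 96986} = \frac{1}{\frac{12875}{3} - 96986} = \frac{1}{- \frac{278083}{3}} = - \frac{3}{278083}$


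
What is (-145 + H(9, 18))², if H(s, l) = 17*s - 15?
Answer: 49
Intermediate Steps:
H(s, l) = -15 + 17*s
(-145 + H(9, 18))² = (-145 + (-15 + 17*9))² = (-145 + (-15 + 153))² = (-145 + 138)² = (-7)² = 49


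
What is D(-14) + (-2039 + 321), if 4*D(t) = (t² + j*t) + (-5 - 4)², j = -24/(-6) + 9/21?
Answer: -6657/4 ≈ -1664.3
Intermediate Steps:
j = 31/7 (j = -24*(-⅙) + 9*(1/21) = 4 + 3/7 = 31/7 ≈ 4.4286)
D(t) = 81/4 + t²/4 + 31*t/28 (D(t) = ((t² + 31*t/7) + (-5 - 4)²)/4 = ((t² + 31*t/7) + (-9)²)/4 = ((t² + 31*t/7) + 81)/4 = (81 + t² + 31*t/7)/4 = 81/4 + t²/4 + 31*t/28)
D(-14) + (-2039 + 321) = (81/4 + (¼)*(-14)² + (31/28)*(-14)) + (-2039 + 321) = (81/4 + (¼)*196 - 31/2) - 1718 = (81/4 + 49 - 31/2) - 1718 = 215/4 - 1718 = -6657/4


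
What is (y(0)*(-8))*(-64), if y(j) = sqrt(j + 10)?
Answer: 512*sqrt(10) ≈ 1619.1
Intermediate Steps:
y(j) = sqrt(10 + j)
(y(0)*(-8))*(-64) = (sqrt(10 + 0)*(-8))*(-64) = (sqrt(10)*(-8))*(-64) = -8*sqrt(10)*(-64) = 512*sqrt(10)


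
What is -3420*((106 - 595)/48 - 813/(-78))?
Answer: -41895/52 ≈ -805.67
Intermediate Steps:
-3420*((106 - 595)/48 - 813/(-78)) = -3420*(-489*1/48 - 813*(-1/78)) = -3420*(-163/16 + 271/26) = -3420*49/208 = -41895/52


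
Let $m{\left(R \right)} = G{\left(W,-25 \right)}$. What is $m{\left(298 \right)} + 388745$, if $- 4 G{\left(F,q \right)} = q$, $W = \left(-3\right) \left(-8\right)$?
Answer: $\frac{1555005}{4} \approx 3.8875 \cdot 10^{5}$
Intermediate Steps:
$W = 24$
$G{\left(F,q \right)} = - \frac{q}{4}$
$m{\left(R \right)} = \frac{25}{4}$ ($m{\left(R \right)} = \left(- \frac{1}{4}\right) \left(-25\right) = \frac{25}{4}$)
$m{\left(298 \right)} + 388745 = \frac{25}{4} + 388745 = \frac{1555005}{4}$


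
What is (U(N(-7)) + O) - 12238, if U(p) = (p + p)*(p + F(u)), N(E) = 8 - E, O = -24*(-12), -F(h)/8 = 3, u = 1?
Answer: -12220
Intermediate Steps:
F(h) = -24 (F(h) = -8*3 = -24)
O = 288
U(p) = 2*p*(-24 + p) (U(p) = (p + p)*(p - 24) = (2*p)*(-24 + p) = 2*p*(-24 + p))
(U(N(-7)) + O) - 12238 = (2*(8 - 1*(-7))*(-24 + (8 - 1*(-7))) + 288) - 12238 = (2*(8 + 7)*(-24 + (8 + 7)) + 288) - 12238 = (2*15*(-24 + 15) + 288) - 12238 = (2*15*(-9) + 288) - 12238 = (-270 + 288) - 12238 = 18 - 12238 = -12220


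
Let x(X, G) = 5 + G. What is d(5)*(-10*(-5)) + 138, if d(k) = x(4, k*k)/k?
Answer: 438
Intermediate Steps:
d(k) = (5 + k**2)/k (d(k) = (5 + k*k)/k = (5 + k**2)/k)
d(5)*(-10*(-5)) + 138 = (5 + 5/5)*(-10*(-5)) + 138 = (5 + 5*(1/5))*50 + 138 = (5 + 1)*50 + 138 = 6*50 + 138 = 300 + 138 = 438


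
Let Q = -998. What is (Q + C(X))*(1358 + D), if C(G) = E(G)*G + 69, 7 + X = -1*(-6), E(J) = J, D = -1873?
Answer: 477920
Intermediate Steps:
X = -1 (X = -7 - 1*(-6) = -7 + 6 = -1)
C(G) = 69 + G² (C(G) = G*G + 69 = G² + 69 = 69 + G²)
(Q + C(X))*(1358 + D) = (-998 + (69 + (-1)²))*(1358 - 1873) = (-998 + (69 + 1))*(-515) = (-998 + 70)*(-515) = -928*(-515) = 477920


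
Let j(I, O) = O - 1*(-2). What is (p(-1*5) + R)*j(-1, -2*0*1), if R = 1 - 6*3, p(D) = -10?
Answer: -54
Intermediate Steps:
j(I, O) = 2 + O (j(I, O) = O + 2 = 2 + O)
R = -17 (R = 1 - 18 = -17)
(p(-1*5) + R)*j(-1, -2*0*1) = (-10 - 17)*(2 - 2*0*1) = -27*(2 + 0*1) = -27*(2 + 0) = -27*2 = -54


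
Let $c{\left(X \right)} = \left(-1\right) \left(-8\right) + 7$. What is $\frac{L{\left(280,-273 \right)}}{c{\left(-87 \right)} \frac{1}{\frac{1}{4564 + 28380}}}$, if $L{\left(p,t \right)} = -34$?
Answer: $- \frac{17}{247080} \approx -6.8804 \cdot 10^{-5}$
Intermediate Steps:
$c{\left(X \right)} = 15$ ($c{\left(X \right)} = 8 + 7 = 15$)
$\frac{L{\left(280,-273 \right)}}{c{\left(-87 \right)} \frac{1}{\frac{1}{4564 + 28380}}} = - \frac{34}{15 \frac{1}{\frac{1}{4564 + 28380}}} = - \frac{34}{15 \frac{1}{\frac{1}{32944}}} = - \frac{34}{15 \cdot 32944} = - \frac{34}{494160} = \left(-34\right) \frac{1}{494160} = - \frac{17}{247080}$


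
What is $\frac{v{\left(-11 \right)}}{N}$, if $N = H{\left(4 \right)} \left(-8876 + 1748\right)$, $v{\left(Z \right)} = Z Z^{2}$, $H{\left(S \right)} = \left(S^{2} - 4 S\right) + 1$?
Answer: $\frac{121}{648} \approx 0.18673$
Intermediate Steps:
$H{\left(S \right)} = 1 + S^{2} - 4 S$
$v{\left(Z \right)} = Z^{3}$
$N = -7128$ ($N = \left(1 + 4^{2} - 16\right) \left(-8876 + 1748\right) = \left(1 + 16 - 16\right) \left(-7128\right) = 1 \left(-7128\right) = -7128$)
$\frac{v{\left(-11 \right)}}{N} = \frac{\left(-11\right)^{3}}{-7128} = \left(-1331\right) \left(- \frac{1}{7128}\right) = \frac{121}{648}$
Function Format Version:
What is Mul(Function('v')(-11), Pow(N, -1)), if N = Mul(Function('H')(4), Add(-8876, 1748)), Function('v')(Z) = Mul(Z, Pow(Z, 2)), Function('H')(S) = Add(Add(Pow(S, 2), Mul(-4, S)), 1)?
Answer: Rational(121, 648) ≈ 0.18673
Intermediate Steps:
Function('H')(S) = Add(1, Pow(S, 2), Mul(-4, S))
Function('v')(Z) = Pow(Z, 3)
N = -7128 (N = Mul(Add(1, Pow(4, 2), Mul(-4, 4)), Add(-8876, 1748)) = Mul(Add(1, 16, -16), -7128) = Mul(1, -7128) = -7128)
Mul(Function('v')(-11), Pow(N, -1)) = Mul(Pow(-11, 3), Pow(-7128, -1)) = Mul(-1331, Rational(-1, 7128)) = Rational(121, 648)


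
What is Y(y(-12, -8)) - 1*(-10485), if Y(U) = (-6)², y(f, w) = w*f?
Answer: 10521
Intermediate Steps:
y(f, w) = f*w
Y(U) = 36
Y(y(-12, -8)) - 1*(-10485) = 36 - 1*(-10485) = 36 + 10485 = 10521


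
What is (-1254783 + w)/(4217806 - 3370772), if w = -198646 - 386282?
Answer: -1839711/847034 ≈ -2.1719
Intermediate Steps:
w = -584928
(-1254783 + w)/(4217806 - 3370772) = (-1254783 - 584928)/(4217806 - 3370772) = -1839711/847034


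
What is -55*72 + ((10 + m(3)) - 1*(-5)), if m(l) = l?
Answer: -3942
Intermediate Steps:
-55*72 + ((10 + m(3)) - 1*(-5)) = -55*72 + ((10 + 3) - 1*(-5)) = -3960 + (13 + 5) = -3960 + 18 = -3942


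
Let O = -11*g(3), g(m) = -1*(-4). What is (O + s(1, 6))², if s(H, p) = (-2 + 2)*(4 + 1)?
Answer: 1936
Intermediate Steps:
g(m) = 4
s(H, p) = 0 (s(H, p) = 0*5 = 0)
O = -44 (O = -11*4 = -44)
(O + s(1, 6))² = (-44 + 0)² = (-44)² = 1936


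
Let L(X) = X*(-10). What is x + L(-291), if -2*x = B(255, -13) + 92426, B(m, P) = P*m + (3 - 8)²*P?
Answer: -41483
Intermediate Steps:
L(X) = -10*X
B(m, P) = 25*P + P*m (B(m, P) = P*m + (-5)²*P = P*m + 25*P = 25*P + P*m)
x = -44393 (x = -(-13*(25 + 255) + 92426)/2 = -(-13*280 + 92426)/2 = -(-3640 + 92426)/2 = -½*88786 = -44393)
x + L(-291) = -44393 - 10*(-291) = -44393 + 2910 = -41483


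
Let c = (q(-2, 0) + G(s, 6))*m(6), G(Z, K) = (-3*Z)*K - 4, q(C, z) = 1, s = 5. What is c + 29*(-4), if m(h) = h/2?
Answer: -395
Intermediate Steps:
G(Z, K) = -4 - 3*K*Z (G(Z, K) = -3*K*Z - 4 = -4 - 3*K*Z)
m(h) = h/2 (m(h) = h*(½) = h/2)
c = -279 (c = (1 + (-4 - 3*6*5))*((½)*6) = (1 + (-4 - 90))*3 = (1 - 94)*3 = -93*3 = -279)
c + 29*(-4) = -279 + 29*(-4) = -279 - 116 = -395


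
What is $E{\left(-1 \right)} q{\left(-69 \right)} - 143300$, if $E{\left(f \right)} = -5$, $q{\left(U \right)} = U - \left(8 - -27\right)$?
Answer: $-142780$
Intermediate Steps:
$q{\left(U \right)} = -35 + U$ ($q{\left(U \right)} = U - \left(8 + 27\right) = U - 35 = -35 + U$)
$E{\left(-1 \right)} q{\left(-69 \right)} - 143300 = - 5 \left(-35 - 69\right) - 143300 = \left(-5\right) \left(-104\right) - 143300 = 520 - 143300 = -142780$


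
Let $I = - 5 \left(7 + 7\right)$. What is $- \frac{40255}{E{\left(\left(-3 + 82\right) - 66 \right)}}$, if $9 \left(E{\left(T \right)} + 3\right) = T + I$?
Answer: $\frac{120765}{28} \approx 4313.0$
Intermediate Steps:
$I = -70$ ($I = \left(-5\right) 14 = -70$)
$E{\left(T \right)} = - \frac{97}{9} + \frac{T}{9}$ ($E{\left(T \right)} = -3 + \frac{T - 70}{9} = -3 + \frac{-70 + T}{9} = -3 + \left(- \frac{70}{9} + \frac{T}{9}\right) = - \frac{97}{9} + \frac{T}{9}$)
$- \frac{40255}{E{\left(\left(-3 + 82\right) - 66 \right)}} = - \frac{40255}{- \frac{97}{9} + \frac{\left(-3 + 82\right) - 66}{9}} = - \frac{40255}{- \frac{97}{9} + \frac{79 - 66}{9}} = - \frac{40255}{- \frac{97}{9} + \frac{1}{9} \cdot 13} = - \frac{40255}{- \frac{97}{9} + \frac{13}{9}} = - \frac{40255}{- \frac{28}{3}} = \left(-40255\right) \left(- \frac{3}{28}\right) = \frac{120765}{28}$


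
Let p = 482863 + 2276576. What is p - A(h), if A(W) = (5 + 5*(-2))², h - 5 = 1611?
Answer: 2759414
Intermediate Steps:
h = 1616 (h = 5 + 1611 = 1616)
p = 2759439
A(W) = 25 (A(W) = (5 - 10)² = (-5)² = 25)
p - A(h) = 2759439 - 1*25 = 2759439 - 25 = 2759414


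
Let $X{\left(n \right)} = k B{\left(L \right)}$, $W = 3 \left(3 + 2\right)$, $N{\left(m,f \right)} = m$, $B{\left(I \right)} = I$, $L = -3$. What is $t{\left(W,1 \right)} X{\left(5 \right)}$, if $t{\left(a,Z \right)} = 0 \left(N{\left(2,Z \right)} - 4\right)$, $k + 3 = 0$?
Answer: $0$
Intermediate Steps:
$k = -3$ ($k = -3 + 0 = -3$)
$W = 15$ ($W = 3 \cdot 5 = 15$)
$X{\left(n \right)} = 9$ ($X{\left(n \right)} = \left(-3\right) \left(-3\right) = 9$)
$t{\left(a,Z \right)} = 0$ ($t{\left(a,Z \right)} = 0 \left(2 - 4\right) = 0 \left(-2\right) = 0$)
$t{\left(W,1 \right)} X{\left(5 \right)} = 0 \cdot 9 = 0$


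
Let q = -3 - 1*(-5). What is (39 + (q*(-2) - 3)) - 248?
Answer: -216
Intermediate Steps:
q = 2 (q = -3 + 5 = 2)
(39 + (q*(-2) - 3)) - 248 = (39 + (2*(-2) - 3)) - 248 = (39 + (-4 - 3)) - 248 = (39 - 7) - 248 = 32 - 248 = -216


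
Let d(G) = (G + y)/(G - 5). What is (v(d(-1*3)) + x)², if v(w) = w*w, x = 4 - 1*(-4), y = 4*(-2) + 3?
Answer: 81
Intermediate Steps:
y = -5 (y = -8 + 3 = -5)
d(G) = 1 (d(G) = (G - 5)/(G - 5) = (-5 + G)/(-5 + G) = 1)
x = 8 (x = 4 + 4 = 8)
v(w) = w²
(v(d(-1*3)) + x)² = (1² + 8)² = (1 + 8)² = 9² = 81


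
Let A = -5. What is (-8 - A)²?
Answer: 9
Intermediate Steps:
(-8 - A)² = (-8 - 1*(-5))² = (-8 + 5)² = (-3)² = 9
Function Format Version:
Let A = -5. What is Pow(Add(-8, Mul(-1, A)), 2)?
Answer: 9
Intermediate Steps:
Pow(Add(-8, Mul(-1, A)), 2) = Pow(Add(-8, Mul(-1, -5)), 2) = Pow(Add(-8, 5), 2) = Pow(-3, 2) = 9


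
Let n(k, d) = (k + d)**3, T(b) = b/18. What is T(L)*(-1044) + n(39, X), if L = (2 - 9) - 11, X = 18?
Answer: 186237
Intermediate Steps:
L = -18 (L = -7 - 11 = -18)
T(b) = b/18 (T(b) = b*(1/18) = b/18)
n(k, d) = (d + k)**3
T(L)*(-1044) + n(39, X) = ((1/18)*(-18))*(-1044) + (18 + 39)**3 = -1*(-1044) + 57**3 = 1044 + 185193 = 186237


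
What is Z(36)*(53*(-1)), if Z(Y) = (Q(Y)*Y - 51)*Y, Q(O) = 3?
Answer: -108756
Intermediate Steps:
Z(Y) = Y*(-51 + 3*Y) (Z(Y) = (3*Y - 51)*Y = (-51 + 3*Y)*Y = Y*(-51 + 3*Y))
Z(36)*(53*(-1)) = (3*36*(-17 + 36))*(53*(-1)) = (3*36*19)*(-53) = 2052*(-53) = -108756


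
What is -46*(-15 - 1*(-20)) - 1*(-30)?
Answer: -200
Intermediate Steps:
-46*(-15 - 1*(-20)) - 1*(-30) = -46*(-15 + 20) + 30 = -46*5 + 30 = -230 + 30 = -200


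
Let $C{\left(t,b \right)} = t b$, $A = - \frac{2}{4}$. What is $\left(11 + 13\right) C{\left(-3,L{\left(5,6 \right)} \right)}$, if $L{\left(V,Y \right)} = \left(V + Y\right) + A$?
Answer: $-756$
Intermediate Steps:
$A = - \frac{1}{2}$ ($A = \left(-2\right) \frac{1}{4} = - \frac{1}{2} \approx -0.5$)
$L{\left(V,Y \right)} = - \frac{1}{2} + V + Y$ ($L{\left(V,Y \right)} = \left(V + Y\right) - \frac{1}{2} = - \frac{1}{2} + V + Y$)
$C{\left(t,b \right)} = b t$
$\left(11 + 13\right) C{\left(-3,L{\left(5,6 \right)} \right)} = \left(11 + 13\right) \left(- \frac{1}{2} + 5 + 6\right) \left(-3\right) = 24 \cdot \frac{21}{2} \left(-3\right) = 24 \left(- \frac{63}{2}\right) = -756$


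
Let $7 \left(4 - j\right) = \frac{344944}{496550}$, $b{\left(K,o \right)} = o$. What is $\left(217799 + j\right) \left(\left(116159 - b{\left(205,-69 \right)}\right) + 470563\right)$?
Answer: $\frac{222115125652643673}{1737925} \approx 1.278 \cdot 10^{11}$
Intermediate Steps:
$j = \frac{6779228}{1737925}$ ($j = 4 - \frac{344944 \cdot \frac{1}{496550}}{7} = 4 - \frac{172472}{1737925} = \frac{6779228}{1737925} \approx 3.9008$)
$\left(217799 + j\right) \left(\left(116159 - b{\left(205,-69 \right)}\right) + 470563\right) = \left(217799 + \frac{6779228}{1737925}\right) \left(\left(116159 - -69\right) + 470563\right) = \frac{378525106303 \left(\left(116159 + 69\right) + 470563\right)}{1737925} = \frac{378525106303 \left(116228 + 470563\right)}{1737925} = \frac{378525106303}{1737925} \cdot 586791 = \frac{222115125652643673}{1737925}$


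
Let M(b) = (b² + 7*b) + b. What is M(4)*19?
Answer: 912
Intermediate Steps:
M(b) = b² + 8*b
M(4)*19 = (4*(8 + 4))*19 = (4*12)*19 = 48*19 = 912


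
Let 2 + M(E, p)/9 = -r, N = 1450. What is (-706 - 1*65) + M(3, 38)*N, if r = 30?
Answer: -418371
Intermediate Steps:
M(E, p) = -288 (M(E, p) = -18 + 9*(-1*30) = -18 + 9*(-30) = -18 - 270 = -288)
(-706 - 1*65) + M(3, 38)*N = (-706 - 1*65) - 288*1450 = (-706 - 65) - 417600 = -771 - 417600 = -418371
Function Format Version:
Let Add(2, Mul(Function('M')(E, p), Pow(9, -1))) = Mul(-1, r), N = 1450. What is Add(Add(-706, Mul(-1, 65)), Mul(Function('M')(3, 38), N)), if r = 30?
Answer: -418371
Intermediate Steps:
Function('M')(E, p) = -288 (Function('M')(E, p) = Add(-18, Mul(9, Mul(-1, 30))) = Add(-18, Mul(9, -30)) = Add(-18, -270) = -288)
Add(Add(-706, Mul(-1, 65)), Mul(Function('M')(3, 38), N)) = Add(Add(-706, Mul(-1, 65)), Mul(-288, 1450)) = Add(Add(-706, -65), -417600) = Add(-771, -417600) = -418371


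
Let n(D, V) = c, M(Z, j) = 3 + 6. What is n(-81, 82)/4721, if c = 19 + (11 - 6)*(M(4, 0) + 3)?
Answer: 79/4721 ≈ 0.016734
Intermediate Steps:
M(Z, j) = 9
c = 79 (c = 19 + (11 - 6)*(9 + 3) = 19 + 5*12 = 19 + 60 = 79)
n(D, V) = 79
n(-81, 82)/4721 = 79/4721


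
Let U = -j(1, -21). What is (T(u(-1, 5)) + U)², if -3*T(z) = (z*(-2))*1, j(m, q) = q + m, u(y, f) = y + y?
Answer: 3136/9 ≈ 348.44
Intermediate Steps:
u(y, f) = 2*y
j(m, q) = m + q
T(z) = 2*z/3 (T(z) = -z*(-2)/3 = -(-2*z)/3 = -(-2)*z/3 = 2*z/3)
U = 20 (U = -(1 - 21) = -1*(-20) = 20)
(T(u(-1, 5)) + U)² = (2*(2*(-1))/3 + 20)² = ((⅔)*(-2) + 20)² = (-4/3 + 20)² = (56/3)² = 3136/9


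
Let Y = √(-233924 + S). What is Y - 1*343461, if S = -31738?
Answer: -343461 + 3*I*√29518 ≈ -3.4346e+5 + 515.42*I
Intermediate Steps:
Y = 3*I*√29518 (Y = √(-233924 - 31738) = √(-265662) = 3*I*√29518 ≈ 515.42*I)
Y - 1*343461 = 3*I*√29518 - 1*343461 = 3*I*√29518 - 343461 = -343461 + 3*I*√29518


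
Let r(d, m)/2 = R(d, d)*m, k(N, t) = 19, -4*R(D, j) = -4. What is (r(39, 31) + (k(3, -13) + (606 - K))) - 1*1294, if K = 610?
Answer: -1217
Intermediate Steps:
R(D, j) = 1 (R(D, j) = -1/4*(-4) = 1)
r(d, m) = 2*m (r(d, m) = 2*(1*m) = 2*m)
(r(39, 31) + (k(3, -13) + (606 - K))) - 1*1294 = (2*31 + (19 + (606 - 1*610))) - 1*1294 = (62 + (19 + (606 - 610))) - 1294 = (62 + (19 - 4)) - 1294 = (62 + 15) - 1294 = 77 - 1294 = -1217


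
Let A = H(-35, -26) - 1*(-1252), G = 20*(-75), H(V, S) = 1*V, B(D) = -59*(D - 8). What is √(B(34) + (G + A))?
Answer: I*√1817 ≈ 42.626*I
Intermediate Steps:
B(D) = 472 - 59*D (B(D) = -59*(-8 + D) = 472 - 59*D)
H(V, S) = V
G = -1500
A = 1217 (A = -35 - 1*(-1252) = -35 + 1252 = 1217)
√(B(34) + (G + A)) = √((472 - 59*34) + (-1500 + 1217)) = √((472 - 2006) - 283) = √(-1534 - 283) = √(-1817) = I*√1817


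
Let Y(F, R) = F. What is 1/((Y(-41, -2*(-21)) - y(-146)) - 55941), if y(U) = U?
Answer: -1/55836 ≈ -1.7910e-5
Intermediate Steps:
1/((Y(-41, -2*(-21)) - y(-146)) - 55941) = 1/((-41 - 1*(-146)) - 55941) = 1/((-41 + 146) - 55941) = 1/(105 - 55941) = 1/(-55836) = -1/55836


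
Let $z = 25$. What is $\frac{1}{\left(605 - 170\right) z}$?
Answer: $\frac{1}{10875} \approx 9.1954 \cdot 10^{-5}$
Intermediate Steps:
$\frac{1}{\left(605 - 170\right) z} = \frac{1}{\left(605 - 170\right) 25} = \frac{1}{435} \cdot \frac{1}{25} = \frac{1}{10875}$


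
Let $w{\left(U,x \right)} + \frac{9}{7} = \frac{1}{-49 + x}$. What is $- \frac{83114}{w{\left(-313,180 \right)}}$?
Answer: $\frac{38107769}{586} \approx 65030.0$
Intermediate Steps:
$w{\left(U,x \right)} = - \frac{9}{7} + \frac{1}{-49 + x}$
$- \frac{83114}{w{\left(-313,180 \right)}} = - \frac{83114}{\frac{1}{7} \frac{1}{-49 + 180} \left(448 - 1620\right)} = - \frac{83114}{\frac{1}{7} \cdot \frac{1}{131} \left(448 - 1620\right)} = - \frac{83114}{\frac{1}{7} \cdot \frac{1}{131} \left(-1172\right)} = - \frac{83114}{- \frac{1172}{917}} = \left(-83114\right) \left(- \frac{917}{1172}\right) = \frac{38107769}{586}$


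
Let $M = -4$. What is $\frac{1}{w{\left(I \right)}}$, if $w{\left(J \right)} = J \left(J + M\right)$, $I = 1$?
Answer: $- \frac{1}{3} \approx -0.33333$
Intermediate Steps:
$w{\left(J \right)} = J \left(-4 + J\right)$ ($w{\left(J \right)} = J \left(J - 4\right) = J \left(-4 + J\right)$)
$\frac{1}{w{\left(I \right)}} = \frac{1}{1 \left(-4 + 1\right)} = \frac{1}{1 \left(-3\right)} = \frac{1}{-3} = - \frac{1}{3}$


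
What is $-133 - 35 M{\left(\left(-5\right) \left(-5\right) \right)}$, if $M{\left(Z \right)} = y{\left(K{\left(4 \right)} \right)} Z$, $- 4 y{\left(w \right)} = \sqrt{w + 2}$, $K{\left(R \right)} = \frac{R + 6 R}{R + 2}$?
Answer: $-133 + \frac{875 \sqrt{15}}{6} \approx 431.81$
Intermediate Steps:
$K{\left(R \right)} = \frac{7 R}{2 + R}$
$y{\left(w \right)} = - \frac{\sqrt{2 + w}}{4}$ ($y{\left(w \right)} = - \frac{\sqrt{w + 2}}{4} = - \frac{\sqrt{2 + w}}{4}$)
$M{\left(Z \right)} = - \frac{Z \sqrt{15}}{6}$ ($M{\left(Z \right)} = - \frac{\sqrt{2 + 7 \cdot 4 \frac{1}{2 + 4}}}{4} Z = - \frac{\sqrt{2 + 7 \cdot 4 \cdot \frac{1}{6}}}{4} Z = - \frac{\sqrt{2 + \frac{14}{3}}}{4} Z = - \frac{\sqrt{\frac{20}{3}}}{4} Z = - \frac{\frac{2}{3} \sqrt{15}}{4} Z = - \frac{\sqrt{15}}{6} Z = - \frac{Z \sqrt{15}}{6}$)
$-133 - 35 M{\left(\left(-5\right) \left(-5\right) \right)} = -133 - 35 \left(- \frac{\left(-5\right) \left(-5\right) \sqrt{15}}{6}\right) = -133 - 35 \left(\left(- \frac{1}{6}\right) 25 \sqrt{15}\right) = -133 - 35 \left(- \frac{25 \sqrt{15}}{6}\right) = -133 + \frac{875 \sqrt{15}}{6}$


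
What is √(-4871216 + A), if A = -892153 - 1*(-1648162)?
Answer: I*√4115207 ≈ 2028.6*I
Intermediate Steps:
A = 756009 (A = -892153 + 1648162 = 756009)
√(-4871216 + A) = √(-4871216 + 756009) = √(-4115207) = I*√4115207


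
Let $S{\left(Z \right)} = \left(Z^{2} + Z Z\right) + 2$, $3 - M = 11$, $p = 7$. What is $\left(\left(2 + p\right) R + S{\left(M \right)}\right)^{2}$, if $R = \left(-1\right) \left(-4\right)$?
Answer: $27556$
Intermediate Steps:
$M = -8$ ($M = 3 - 11 = -8$)
$R = 4$
$S{\left(Z \right)} = 2 + 2 Z^{2}$ ($S{\left(Z \right)} = \left(Z^{2} + Z^{2}\right) + 2 = 2 Z^{2} + 2 = 2 + 2 Z^{2}$)
$\left(\left(2 + p\right) R + S{\left(M \right)}\right)^{2} = \left(\left(2 + 7\right) 4 + \left(2 + 2 \left(-8\right)^{2}\right)\right)^{2} = \left(9 \cdot 4 + \left(2 + 2 \cdot 64\right)\right)^{2} = \left(36 + \left(2 + 128\right)\right)^{2} = \left(36 + 130\right)^{2} = 166^{2} = 27556$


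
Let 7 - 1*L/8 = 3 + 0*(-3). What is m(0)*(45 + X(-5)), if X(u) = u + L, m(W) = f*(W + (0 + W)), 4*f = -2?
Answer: 0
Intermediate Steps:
L = 32 (L = 56 - 8*(3 + 0*(-3)) = 56 - 8*(3 + 0) = 56 - 8*3 = 56 - 24 = 32)
f = -½ (f = (¼)*(-2) = -½ ≈ -0.50000)
m(W) = -W (m(W) = -(W + (0 + W))/2 = -(W + W)/2 = -W)
X(u) = 32 + u (X(u) = u + 32 = 32 + u)
m(0)*(45 + X(-5)) = (-1*0)*(45 + (32 - 5)) = 0*(45 + 27) = 0*72 = 0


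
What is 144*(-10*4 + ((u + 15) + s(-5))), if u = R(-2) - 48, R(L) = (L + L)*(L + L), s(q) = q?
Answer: -8928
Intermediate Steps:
R(L) = 4*L² (R(L) = (2*L)*(2*L) = 4*L²)
u = -32 (u = 4*(-2)² - 48 = 4*4 - 48 = 16 - 48 = -32)
144*(-10*4 + ((u + 15) + s(-5))) = 144*(-10*4 + ((-32 + 15) - 5)) = 144*(-40 + (-17 - 5)) = 144*(-40 - 22) = 144*(-62) = -8928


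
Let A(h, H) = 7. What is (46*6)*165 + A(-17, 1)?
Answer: 45547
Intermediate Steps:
(46*6)*165 + A(-17, 1) = (46*6)*165 + 7 = 276*165 + 7 = 45540 + 7 = 45547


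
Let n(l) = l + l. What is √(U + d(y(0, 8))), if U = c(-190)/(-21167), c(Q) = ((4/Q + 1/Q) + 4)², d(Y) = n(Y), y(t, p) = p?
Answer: √10351077174689/804346 ≈ 3.9999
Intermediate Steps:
n(l) = 2*l
d(Y) = 2*Y
c(Q) = (4 + 5/Q)² (c(Q) = ((4/Q + 1/Q) + 4)² = (5/Q + 4)² = (4 + 5/Q)²)
U = -22801/30565148 (U = ((5 + 4*(-190))²/(-190)²)/(-21167) = ((5 - 760)²/36100)*(-1/21167) = ((1/36100)*(-755)²)*(-1/21167) = ((1/36100)*570025)*(-1/21167) = (22801/1444)*(-1/21167) = -22801/30565148 ≈ -0.00074598)
√(U + d(y(0, 8))) = √(-22801/30565148 + 2*8) = √(-22801/30565148 + 16) = √(489019567/30565148) = √10351077174689/804346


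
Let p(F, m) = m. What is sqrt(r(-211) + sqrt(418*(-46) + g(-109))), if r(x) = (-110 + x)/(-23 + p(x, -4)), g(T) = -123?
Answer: sqrt(107 + 9*I*sqrt(19351))/3 ≈ 8.7036 + 7.9914*I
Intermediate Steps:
r(x) = 110/27 - x/27 (r(x) = (-110 + x)/(-23 - 4) = (-110 + x)/(-27) = (-110 + x)*(-1/27) = 110/27 - x/27)
sqrt(r(-211) + sqrt(418*(-46) + g(-109))) = sqrt((110/27 - 1/27*(-211)) + sqrt(418*(-46) - 123)) = sqrt((110/27 + 211/27) + sqrt(-19228 - 123)) = sqrt(107/9 + sqrt(-19351)) = sqrt(107/9 + I*sqrt(19351))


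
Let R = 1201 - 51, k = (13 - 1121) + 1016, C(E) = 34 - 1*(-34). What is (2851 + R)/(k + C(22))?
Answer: -4001/24 ≈ -166.71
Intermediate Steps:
C(E) = 68 (C(E) = 34 + 34 = 68)
k = -92 (k = -1108 + 1016 = -92)
R = 1150
(2851 + R)/(k + C(22)) = (2851 + 1150)/(-92 + 68) = 4001/(-24) = 4001*(-1/24) = -4001/24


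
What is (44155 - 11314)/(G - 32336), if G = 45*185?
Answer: -32841/24011 ≈ -1.3677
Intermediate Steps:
G = 8325
(44155 - 11314)/(G - 32336) = (44155 - 11314)/(8325 - 32336) = 32841/(-24011) = 32841*(-1/24011) = -32841/24011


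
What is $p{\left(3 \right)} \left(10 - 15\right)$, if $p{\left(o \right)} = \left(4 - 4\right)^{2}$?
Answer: $0$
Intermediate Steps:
$p{\left(o \right)} = 0$ ($p{\left(o \right)} = 0^{2} = 0$)
$p{\left(3 \right)} \left(10 - 15\right) = 0 \left(10 - 15\right) = 0 \left(-5\right) = 0$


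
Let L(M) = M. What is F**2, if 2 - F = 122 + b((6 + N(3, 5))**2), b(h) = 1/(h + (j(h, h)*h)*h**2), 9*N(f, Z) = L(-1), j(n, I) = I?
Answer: 55820951737348252262397372067041/3876454937091298774080556900 ≈ 14400.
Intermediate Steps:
N(f, Z) = -1/9 (N(f, Z) = (1/9)*(-1) = -1/9)
b(h) = 1/(h + h**4) (b(h) = 1/(h + (h*h)*h**2) = 1/(h + h**2*h**2) = 1/(h + h**4))
F = -7471342030542321/62261183229130 (F = 2 - (122 + 1/((6 - 1/9)**2 + ((6 - 1/9)**2)**4)) = 2 - (122 + 1/((53/9)**2 + ((53/9)**2)**4)) = 2 - (122 + 1/(2809/81 + (2809/81)**4)) = 2 - (122 + 1/(2809/81 + 62259690411361/43046721)) = 2 - (122 + 1/(62261183229130/43046721)) = 2 - (122 + 43046721/62261183229130) = 2 - 1*7595864397000581/62261183229130 = 2 - 7595864397000581/62261183229130 = -7471342030542321/62261183229130 ≈ -120.00)
F**2 = (-7471342030542321/62261183229130)**2 = 55820951737348252262397372067041/3876454937091298774080556900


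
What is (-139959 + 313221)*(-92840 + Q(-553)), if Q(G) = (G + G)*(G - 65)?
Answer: 102340319016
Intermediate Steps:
Q(G) = 2*G*(-65 + G) (Q(G) = (2*G)*(-65 + G) = 2*G*(-65 + G))
(-139959 + 313221)*(-92840 + Q(-553)) = (-139959 + 313221)*(-92840 + 2*(-553)*(-65 - 553)) = 173262*(-92840 + 2*(-553)*(-618)) = 173262*(-92840 + 683508) = 173262*590668 = 102340319016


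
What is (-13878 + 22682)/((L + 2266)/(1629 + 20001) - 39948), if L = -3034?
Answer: -7934605/36003167 ≈ -0.22039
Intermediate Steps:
(-13878 + 22682)/((L + 2266)/(1629 + 20001) - 39948) = (-13878 + 22682)/((-3034 + 2266)/(1629 + 20001) - 39948) = 8804/(-768/21630 - 39948) = 8804/(-768*1/21630 - 39948) = 8804/(-128/3605 - 39948) = 8804/(-144012668/3605) = 8804*(-3605/144012668) = -7934605/36003167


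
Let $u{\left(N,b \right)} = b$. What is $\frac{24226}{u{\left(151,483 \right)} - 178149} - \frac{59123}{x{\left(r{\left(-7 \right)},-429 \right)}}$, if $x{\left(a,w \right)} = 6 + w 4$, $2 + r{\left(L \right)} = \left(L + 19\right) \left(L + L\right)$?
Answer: $\frac{1743786743}{50634810} \approx 34.438$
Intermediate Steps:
$r{\left(L \right)} = -2 + 2 L \left(19 + L\right)$ ($r{\left(L \right)} = -2 + \left(L + 19\right) \left(L + L\right) = -2 + \left(19 + L\right) 2 L = -2 + 2 L \left(19 + L\right)$)
$x{\left(a,w \right)} = 6 + 4 w$
$\frac{24226}{u{\left(151,483 \right)} - 178149} - \frac{59123}{x{\left(r{\left(-7 \right)},-429 \right)}} = \frac{24226}{483 - 178149} - \frac{59123}{6 + 4 \left(-429\right)} = \frac{24226}{483 - 178149} - \frac{59123}{6 - 1716} = \frac{24226}{-177666} - \frac{59123}{-1710} = 24226 \left(- \frac{1}{177666}\right) - - \frac{59123}{1710} = - \frac{12113}{88833} + \frac{59123}{1710} = \frac{1743786743}{50634810}$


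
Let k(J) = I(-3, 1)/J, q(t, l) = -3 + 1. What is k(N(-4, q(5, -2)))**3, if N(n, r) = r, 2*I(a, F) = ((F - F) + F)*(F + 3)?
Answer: -1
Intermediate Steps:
I(a, F) = F*(3 + F)/2 (I(a, F) = (((F - F) + F)*(F + 3))/2 = ((0 + F)*(3 + F))/2 = (F*(3 + F))/2 = F*(3 + F)/2)
q(t, l) = -2
k(J) = 2/J (k(J) = ((1/2)*1*(3 + 1))/J = ((1/2)*1*4)/J = 2/J)
k(N(-4, q(5, -2)))**3 = (2/(-2))**3 = (2*(-1/2))**3 = (-1)**3 = -1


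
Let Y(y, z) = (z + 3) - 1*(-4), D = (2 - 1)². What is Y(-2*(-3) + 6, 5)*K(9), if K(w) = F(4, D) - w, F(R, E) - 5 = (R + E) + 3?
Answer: 48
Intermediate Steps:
D = 1 (D = 1² = 1)
F(R, E) = 8 + E + R (F(R, E) = 5 + ((R + E) + 3) = 5 + ((E + R) + 3) = 5 + (3 + E + R) = 8 + E + R)
K(w) = 13 - w (K(w) = (8 + 1 + 4) - w = 13 - w)
Y(y, z) = 7 + z (Y(y, z) = (3 + z) + 4 = 7 + z)
Y(-2*(-3) + 6, 5)*K(9) = (7 + 5)*(13 - 1*9) = 12*(13 - 9) = 12*4 = 48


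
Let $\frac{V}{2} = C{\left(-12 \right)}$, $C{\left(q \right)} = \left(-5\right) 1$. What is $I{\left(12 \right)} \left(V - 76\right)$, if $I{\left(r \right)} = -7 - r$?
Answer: $1634$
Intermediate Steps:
$C{\left(q \right)} = -5$
$V = -10$ ($V = 2 \left(-5\right) = -10$)
$I{\left(12 \right)} \left(V - 76\right) = \left(-7 - 12\right) \left(-10 - 76\right) = \left(-7 - 12\right) \left(-86\right) = \left(-19\right) \left(-86\right) = 1634$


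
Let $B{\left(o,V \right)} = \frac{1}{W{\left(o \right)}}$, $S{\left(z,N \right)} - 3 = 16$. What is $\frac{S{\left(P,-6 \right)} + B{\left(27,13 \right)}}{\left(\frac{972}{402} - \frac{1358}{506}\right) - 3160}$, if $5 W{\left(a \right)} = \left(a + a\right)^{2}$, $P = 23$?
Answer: $- \frac{939237959}{156209148972} \approx -0.0060127$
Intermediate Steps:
$W{\left(a \right)} = \frac{4 a^{2}}{5}$ ($W{\left(a \right)} = \frac{\left(a + a\right)^{2}}{5} = \frac{\left(2 a\right)^{2}}{5} = \frac{4 a^{2}}{5}$)
$S{\left(z,N \right)} = 19$ ($S{\left(z,N \right)} = 3 + 16 = 19$)
$B{\left(o,V \right)} = \frac{5}{4 o^{2}}$ ($B{\left(o,V \right)} = \frac{1}{\frac{4}{5} o^{2}} = \frac{5}{4 o^{2}}$)
$\frac{S{\left(P,-6 \right)} + B{\left(27,13 \right)}}{\left(\frac{972}{402} - \frac{1358}{506}\right) - 3160} = \frac{19 + \frac{5}{4 \cdot 729}}{\left(\frac{972}{402} - \frac{1358}{506}\right) - 3160} = \frac{19 + \frac{5}{4} \cdot \frac{1}{729}}{\left(972 \cdot \frac{1}{402} - \frac{679}{253}\right) - 3160} = \frac{19 + \frac{5}{2916}}{\left(\frac{162}{67} - \frac{679}{253}\right) - 3160} = \frac{55409}{2916 \left(- \frac{4507}{16951} - 3160\right)} = \frac{55409}{2916 \left(- \frac{53569667}{16951}\right)} = \frac{55409}{2916} \left(- \frac{16951}{53569667}\right) = - \frac{939237959}{156209148972}$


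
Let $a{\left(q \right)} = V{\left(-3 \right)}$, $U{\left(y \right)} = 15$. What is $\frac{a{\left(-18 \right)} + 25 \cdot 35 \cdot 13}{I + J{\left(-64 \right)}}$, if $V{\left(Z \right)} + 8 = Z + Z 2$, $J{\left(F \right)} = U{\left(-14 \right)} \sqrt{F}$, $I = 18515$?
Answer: $\frac{42058674}{68563925} - \frac{272592 i}{68563925} \approx 0.61342 - 0.0039757 i$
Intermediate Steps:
$J{\left(F \right)} = 15 \sqrt{F}$
$V{\left(Z \right)} = -8 + 3 Z$ ($V{\left(Z \right)} = -8 + \left(Z + Z 2\right) = -8 + \left(Z + 2 Z\right) = -8 + 3 Z$)
$a{\left(q \right)} = -17$ ($a{\left(q \right)} = -8 + 3 \left(-3\right) = -8 - 9 = -17$)
$\frac{a{\left(-18 \right)} + 25 \cdot 35 \cdot 13}{I + J{\left(-64 \right)}} = \frac{-17 + 25 \cdot 35 \cdot 13}{18515 + 15 \sqrt{-64}} = \frac{-17 + 875 \cdot 13}{18515 + 15 \cdot 8 i} = \frac{-17 + 11375}{18515 + 120 i} = 11358 \frac{18515 - 120 i}{342819625} = \frac{11358 \left(18515 - 120 i\right)}{342819625}$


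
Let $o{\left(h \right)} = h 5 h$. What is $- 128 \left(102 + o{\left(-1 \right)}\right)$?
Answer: $-13696$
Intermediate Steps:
$o{\left(h \right)} = 5 h^{2}$ ($o{\left(h \right)} = 5 h h = 5 h^{2}$)
$- 128 \left(102 + o{\left(-1 \right)}\right) = - 128 \left(102 + 5 \left(-1\right)^{2}\right) = - 128 \left(102 + 5 \cdot 1\right) = - 128 \left(102 + 5\right) = \left(-128\right) 107 = -13696$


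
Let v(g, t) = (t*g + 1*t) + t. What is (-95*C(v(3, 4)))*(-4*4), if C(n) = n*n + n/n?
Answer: 609520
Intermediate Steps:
v(g, t) = 2*t + g*t (v(g, t) = (g*t + t) + t = (t + g*t) + t = 2*t + g*t)
C(n) = 1 + n² (C(n) = n² + 1 = 1 + n²)
(-95*C(v(3, 4)))*(-4*4) = (-95*(1 + (4*(2 + 3))²))*(-4*4) = -95*(1 + (4*5)²)*(-16) = -95*(1 + 20²)*(-16) = -95*(1 + 400)*(-16) = -95*401*(-16) = -38095*(-16) = 609520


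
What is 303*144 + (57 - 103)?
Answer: 43586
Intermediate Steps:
303*144 + (57 - 103) = 43632 - 46 = 43586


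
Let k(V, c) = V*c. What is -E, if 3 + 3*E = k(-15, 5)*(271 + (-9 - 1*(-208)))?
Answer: 11751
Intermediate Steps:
E = -11751 (E = -1 + ((-15*5)*(271 + (-9 - 1*(-208))))/3 = -1 + (-75*(271 + (-9 + 208)))/3 = -1 + (-75*(271 + 199))/3 = -1 + (-75*470)/3 = -1 + (⅓)*(-35250) = -1 - 11750 = -11751)
-E = -1*(-11751) = 11751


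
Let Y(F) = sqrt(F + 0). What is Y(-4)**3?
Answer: -8*I ≈ -8.0*I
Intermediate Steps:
Y(F) = sqrt(F)
Y(-4)**3 = (sqrt(-4))**3 = (2*I)**3 = -8*I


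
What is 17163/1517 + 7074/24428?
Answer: 214994511/18528638 ≈ 11.603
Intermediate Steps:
17163/1517 + 7074/24428 = 17163*(1/1517) + 7074*(1/24428) = 17163/1517 + 3537/12214 = 214994511/18528638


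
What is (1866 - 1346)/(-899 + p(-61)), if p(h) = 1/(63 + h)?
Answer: -1040/1797 ≈ -0.57874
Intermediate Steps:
(1866 - 1346)/(-899 + p(-61)) = (1866 - 1346)/(-899 + 1/(63 - 61)) = 520/(-899 + 1/2) = 520/(-1797/2) = 520*(-2/1797) = -1040/1797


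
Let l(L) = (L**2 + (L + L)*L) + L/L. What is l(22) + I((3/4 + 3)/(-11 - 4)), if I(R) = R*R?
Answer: 23249/16 ≈ 1453.1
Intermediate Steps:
I(R) = R**2
l(L) = 1 + 3*L**2 (l(L) = (L**2 + (2*L)*L) + 1 = (L**2 + 2*L**2) + 1 = 3*L**2 + 1 = 1 + 3*L**2)
l(22) + I((3/4 + 3)/(-11 - 4)) = (1 + 3*22**2) + ((3/4 + 3)/(-11 - 4))**2 = (1 + 3*484) + ((3*(1/4) + 3)/(-15))**2 = (1 + 1452) + ((3/4 + 3)*(-1/15))**2 = 1453 + ((15/4)*(-1/15))**2 = 1453 + (-1/4)**2 = 1453 + 1/16 = 23249/16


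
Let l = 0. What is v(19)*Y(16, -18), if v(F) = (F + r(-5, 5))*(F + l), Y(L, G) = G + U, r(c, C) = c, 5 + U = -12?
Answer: -9310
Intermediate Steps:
U = -17 (U = -5 - 12 = -17)
Y(L, G) = -17 + G (Y(L, G) = G - 17 = -17 + G)
v(F) = F*(-5 + F) (v(F) = (F - 5)*(F + 0) = (-5 + F)*F = F*(-5 + F))
v(19)*Y(16, -18) = (19*(-5 + 19))*(-17 - 18) = (19*14)*(-35) = 266*(-35) = -9310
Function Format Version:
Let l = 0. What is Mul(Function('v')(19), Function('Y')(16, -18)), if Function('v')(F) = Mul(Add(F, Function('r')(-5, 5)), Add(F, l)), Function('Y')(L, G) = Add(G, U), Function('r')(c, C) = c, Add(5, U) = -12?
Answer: -9310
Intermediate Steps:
U = -17 (U = Add(-5, -12) = -17)
Function('Y')(L, G) = Add(-17, G) (Function('Y')(L, G) = Add(G, -17) = Add(-17, G))
Function('v')(F) = Mul(F, Add(-5, F)) (Function('v')(F) = Mul(Add(F, -5), Add(F, 0)) = Mul(Add(-5, F), F) = Mul(F, Add(-5, F)))
Mul(Function('v')(19), Function('Y')(16, -18)) = Mul(Mul(19, Add(-5, 19)), Add(-17, -18)) = Mul(Mul(19, 14), -35) = Mul(266, -35) = -9310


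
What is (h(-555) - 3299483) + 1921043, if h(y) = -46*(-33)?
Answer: -1376922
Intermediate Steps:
h(y) = 1518
(h(-555) - 3299483) + 1921043 = (1518 - 3299483) + 1921043 = -3297965 + 1921043 = -1376922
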